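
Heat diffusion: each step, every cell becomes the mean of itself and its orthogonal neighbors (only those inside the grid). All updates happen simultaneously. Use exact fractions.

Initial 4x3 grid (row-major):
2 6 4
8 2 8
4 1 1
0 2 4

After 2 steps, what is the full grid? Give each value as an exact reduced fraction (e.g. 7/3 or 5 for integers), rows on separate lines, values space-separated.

Answer: 77/18 119/24 53/12
211/48 73/20 73/16
45/16 31/10 139/48
7/3 97/48 91/36

Derivation:
After step 1:
  16/3 7/2 6
  4 5 15/4
  13/4 2 7/2
  2 7/4 7/3
After step 2:
  77/18 119/24 53/12
  211/48 73/20 73/16
  45/16 31/10 139/48
  7/3 97/48 91/36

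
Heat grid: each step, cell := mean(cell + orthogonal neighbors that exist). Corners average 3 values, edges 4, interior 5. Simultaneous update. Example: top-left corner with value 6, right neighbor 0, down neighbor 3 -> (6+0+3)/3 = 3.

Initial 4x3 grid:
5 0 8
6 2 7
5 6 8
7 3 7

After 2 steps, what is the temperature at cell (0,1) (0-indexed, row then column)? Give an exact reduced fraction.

Step 1: cell (0,1) = 15/4
Step 2: cell (0,1) = 997/240
Full grid after step 2:
  143/36 997/240 5
  551/120 47/10 449/80
  203/40 111/20 481/80
  67/12 431/80 25/4

Answer: 997/240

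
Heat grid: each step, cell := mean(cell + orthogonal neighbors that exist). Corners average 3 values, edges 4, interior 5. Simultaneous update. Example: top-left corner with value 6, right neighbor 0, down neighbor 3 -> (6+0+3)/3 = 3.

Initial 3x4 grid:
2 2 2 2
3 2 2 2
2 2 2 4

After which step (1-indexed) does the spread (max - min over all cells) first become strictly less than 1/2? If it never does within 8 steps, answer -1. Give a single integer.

Step 1: max=8/3, min=2, spread=2/3
Step 2: max=23/9, min=2, spread=5/9
Step 3: max=257/108, min=947/450, spread=743/2700
  -> spread < 1/2 first at step 3
Step 4: max=151837/64800, min=38587/18000, spread=64619/324000
Step 5: max=8912753/3888000, min=3501917/1620000, spread=2540761/19440000
Step 6: max=530800807/233280000, min=1015757239/466560000, spread=73351/746496
Step 7: max=31591468613/13996800000, min=61205845301/27993600000, spread=79083677/1119744000
Step 8: max=1888101478567/839808000000, min=3679716793759/1679616000000, spread=771889307/13436928000

Answer: 3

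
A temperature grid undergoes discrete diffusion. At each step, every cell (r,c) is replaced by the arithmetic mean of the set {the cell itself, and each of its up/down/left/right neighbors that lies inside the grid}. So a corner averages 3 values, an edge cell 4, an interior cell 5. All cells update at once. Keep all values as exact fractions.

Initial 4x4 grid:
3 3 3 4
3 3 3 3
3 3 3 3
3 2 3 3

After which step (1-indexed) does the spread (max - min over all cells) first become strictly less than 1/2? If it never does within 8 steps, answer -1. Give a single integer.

Answer: 3

Derivation:
Step 1: max=10/3, min=8/3, spread=2/3
Step 2: max=59/18, min=329/120, spread=193/360
Step 3: max=689/216, min=3029/1080, spread=52/135
  -> spread < 1/2 first at step 3
Step 4: max=20483/6480, min=307157/108000, spread=102679/324000
Step 5: max=3035233/972000, min=2777357/972000, spread=64469/243000
Step 6: max=90450709/29160000, min=83965613/29160000, spread=810637/3645000
Step 7: max=538923023/174960000, min=2531124899/874800000, spread=20436277/109350000
Step 8: max=16088530169/5248800000, min=76321369109/26244000000, spread=515160217/3280500000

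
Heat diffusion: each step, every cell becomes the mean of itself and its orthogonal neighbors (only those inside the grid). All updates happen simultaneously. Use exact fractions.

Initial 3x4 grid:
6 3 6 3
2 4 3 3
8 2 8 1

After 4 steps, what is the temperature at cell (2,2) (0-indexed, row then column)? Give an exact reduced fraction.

Answer: 73121/18000

Derivation:
Step 1: cell (2,2) = 7/2
Step 2: cell (2,2) = 89/20
Step 3: cell (2,2) = 4561/1200
Step 4: cell (2,2) = 73121/18000
Full grid after step 4:
  34397/8100 13468/3375 17999/4500 79957/21600
  224083/54000 381803/90000 229177/60000 61457/16000
  47171/10800 4097/1000 73121/18000 80507/21600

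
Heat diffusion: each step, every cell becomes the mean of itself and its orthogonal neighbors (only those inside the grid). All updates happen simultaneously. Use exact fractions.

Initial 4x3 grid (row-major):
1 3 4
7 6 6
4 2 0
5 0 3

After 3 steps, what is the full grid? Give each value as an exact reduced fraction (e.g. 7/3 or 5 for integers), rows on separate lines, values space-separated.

Answer: 4439/1080 9449/2400 8633/2160
7063/1800 7857/2000 25727/7200
1469/400 6237/2000 7189/2400
1099/360 6619/2400 1643/720

Derivation:
After step 1:
  11/3 7/2 13/3
  9/2 24/5 4
  9/2 12/5 11/4
  3 5/2 1
After step 2:
  35/9 163/40 71/18
  131/30 96/25 953/240
  18/5 339/100 203/80
  10/3 89/40 25/12
After step 3:
  4439/1080 9449/2400 8633/2160
  7063/1800 7857/2000 25727/7200
  1469/400 6237/2000 7189/2400
  1099/360 6619/2400 1643/720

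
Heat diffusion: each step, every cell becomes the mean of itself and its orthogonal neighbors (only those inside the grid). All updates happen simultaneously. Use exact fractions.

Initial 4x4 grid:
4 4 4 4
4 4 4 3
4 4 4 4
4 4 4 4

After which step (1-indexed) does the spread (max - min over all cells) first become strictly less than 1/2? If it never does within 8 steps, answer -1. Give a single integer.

Answer: 1

Derivation:
Step 1: max=4, min=11/3, spread=1/3
  -> spread < 1/2 first at step 1
Step 2: max=4, min=449/120, spread=31/120
Step 3: max=4, min=4109/1080, spread=211/1080
Step 4: max=4, min=415157/108000, spread=16843/108000
Step 5: max=35921/9000, min=3749357/972000, spread=130111/972000
Step 6: max=2152841/540000, min=112997633/29160000, spread=3255781/29160000
Step 7: max=2148893/540000, min=3398846309/874800000, spread=82360351/874800000
Step 8: max=386293559/97200000, min=102224683109/26244000000, spread=2074577821/26244000000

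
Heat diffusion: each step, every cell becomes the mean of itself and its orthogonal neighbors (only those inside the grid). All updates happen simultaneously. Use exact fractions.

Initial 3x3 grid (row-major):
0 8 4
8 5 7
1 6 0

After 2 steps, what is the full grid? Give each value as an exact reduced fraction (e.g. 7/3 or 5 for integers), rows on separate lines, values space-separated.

Answer: 157/36 1363/240 175/36
619/120 431/100 161/30
23/6 287/60 34/9

Derivation:
After step 1:
  16/3 17/4 19/3
  7/2 34/5 4
  5 3 13/3
After step 2:
  157/36 1363/240 175/36
  619/120 431/100 161/30
  23/6 287/60 34/9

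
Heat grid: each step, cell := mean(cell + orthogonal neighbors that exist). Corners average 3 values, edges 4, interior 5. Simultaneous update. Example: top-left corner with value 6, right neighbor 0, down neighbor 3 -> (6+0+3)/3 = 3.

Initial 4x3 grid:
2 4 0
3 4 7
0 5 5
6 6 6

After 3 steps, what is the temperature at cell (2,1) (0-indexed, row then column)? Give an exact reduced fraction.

Answer: 25603/6000

Derivation:
Step 1: cell (2,1) = 4
Step 2: cell (2,1) = 118/25
Step 3: cell (2,1) = 25603/6000
Full grid after step 3:
  749/240 23191/7200 8161/2160
  7697/2400 2921/750 29191/7200
  9547/2400 25603/6000 35641/7200
  305/72 70967/14400 1111/216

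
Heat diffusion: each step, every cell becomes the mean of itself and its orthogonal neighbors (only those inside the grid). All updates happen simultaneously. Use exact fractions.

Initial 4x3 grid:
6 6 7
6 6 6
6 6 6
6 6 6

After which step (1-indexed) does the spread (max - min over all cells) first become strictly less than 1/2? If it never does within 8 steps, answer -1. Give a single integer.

Step 1: max=19/3, min=6, spread=1/3
  -> spread < 1/2 first at step 1
Step 2: max=113/18, min=6, spread=5/18
Step 3: max=1337/216, min=6, spread=41/216
Step 4: max=159737/25920, min=6, spread=4217/25920
Step 5: max=9540349/1555200, min=43279/7200, spread=38417/311040
Step 6: max=571072211/93312000, min=866597/144000, spread=1903471/18662400
Step 7: max=34193309089/5598720000, min=26035759/4320000, spread=18038617/223948800
Step 8: max=2048807382851/335923200000, min=2345726759/388800000, spread=883978523/13436928000

Answer: 1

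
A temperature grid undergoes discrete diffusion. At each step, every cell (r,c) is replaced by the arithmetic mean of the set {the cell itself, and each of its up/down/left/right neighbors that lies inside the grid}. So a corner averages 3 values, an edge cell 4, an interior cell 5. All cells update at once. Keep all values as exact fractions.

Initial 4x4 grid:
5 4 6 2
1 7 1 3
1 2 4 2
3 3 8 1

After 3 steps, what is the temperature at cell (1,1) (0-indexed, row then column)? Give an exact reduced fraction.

Step 1: cell (1,1) = 3
Step 2: cell (1,1) = 98/25
Step 3: cell (1,1) = 253/75
Full grid after step 3:
  97/27 28721/7200 25321/7200 7357/2160
  24611/7200 253/75 21403/6000 10913/3600
  20603/7200 20051/6000 9863/3000 2317/720
  6389/2160 1463/450 317/90 3617/1080

Answer: 253/75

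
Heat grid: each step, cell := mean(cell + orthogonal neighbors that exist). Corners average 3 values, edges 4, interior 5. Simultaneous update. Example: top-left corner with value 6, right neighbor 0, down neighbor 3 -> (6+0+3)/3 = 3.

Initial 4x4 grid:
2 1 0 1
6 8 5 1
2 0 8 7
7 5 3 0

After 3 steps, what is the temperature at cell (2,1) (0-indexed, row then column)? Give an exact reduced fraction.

Step 1: cell (2,1) = 23/5
Step 2: cell (2,1) = 207/50
Step 3: cell (2,1) = 6343/1500
Full grid after step 3:
  485/144 191/60 49/18 1351/540
  1879/480 7411/2000 2633/750 142/45
  29497/7200 6343/1500 23867/6000 3397/900
  571/135 29467/7200 29291/7200 8321/2160

Answer: 6343/1500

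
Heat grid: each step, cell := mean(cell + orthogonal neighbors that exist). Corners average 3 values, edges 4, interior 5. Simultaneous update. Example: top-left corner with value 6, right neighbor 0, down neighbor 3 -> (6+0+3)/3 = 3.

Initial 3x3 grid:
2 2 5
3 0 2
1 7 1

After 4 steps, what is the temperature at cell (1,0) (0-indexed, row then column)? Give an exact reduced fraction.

Answer: 360727/144000

Derivation:
Step 1: cell (1,0) = 3/2
Step 2: cell (1,0) = 103/40
Step 3: cell (1,0) = 1847/800
Step 4: cell (1,0) = 360727/144000
Full grid after step 4:
  302761/129600 2143487/864000 3931/1600
  360727/144000 110243/45000 565403/216000
  325661/129600 765329/288000 336511/129600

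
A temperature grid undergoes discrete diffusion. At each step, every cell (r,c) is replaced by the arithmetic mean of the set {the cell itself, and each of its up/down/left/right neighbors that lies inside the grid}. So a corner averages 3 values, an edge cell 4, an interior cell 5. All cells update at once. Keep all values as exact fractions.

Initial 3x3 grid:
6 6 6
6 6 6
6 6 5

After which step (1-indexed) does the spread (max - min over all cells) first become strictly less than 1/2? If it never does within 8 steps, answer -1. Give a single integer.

Step 1: max=6, min=17/3, spread=1/3
  -> spread < 1/2 first at step 1
Step 2: max=6, min=103/18, spread=5/18
Step 3: max=6, min=1255/216, spread=41/216
Step 4: max=2149/360, min=75629/12960, spread=347/2592
Step 5: max=21443/3600, min=4558663/777600, spread=2921/31104
Step 6: max=2566517/432000, min=274107461/46656000, spread=24611/373248
Step 7: max=57663259/9720000, min=16477437967/2799360000, spread=207329/4478976
Step 8: max=3071598401/518400000, min=989739647549/167961600000, spread=1746635/53747712

Answer: 1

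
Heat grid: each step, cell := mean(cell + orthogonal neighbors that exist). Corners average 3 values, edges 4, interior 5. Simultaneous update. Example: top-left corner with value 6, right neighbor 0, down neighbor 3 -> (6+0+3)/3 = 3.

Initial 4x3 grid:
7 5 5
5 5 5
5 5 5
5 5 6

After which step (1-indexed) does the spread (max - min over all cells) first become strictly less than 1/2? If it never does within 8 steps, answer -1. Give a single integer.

Step 1: max=17/3, min=5, spread=2/3
Step 2: max=50/9, min=81/16, spread=71/144
  -> spread < 1/2 first at step 2
Step 3: max=581/108, min=737/144, spread=113/432
Step 4: max=69017/12960, min=14803/2880, spread=4807/25920
Step 5: max=4105681/777600, min=53419853/10368000, spread=3967681/31104000
Step 6: max=245321639/46656000, min=481125923/93312000, spread=1903471/18662400
Step 7: max=14672800921/2799360000, min=28894636417/5598720000, spread=18038617/223948800
Step 8: max=878660542739/167961600000, min=1735221622403/335923200000, spread=883978523/13436928000

Answer: 2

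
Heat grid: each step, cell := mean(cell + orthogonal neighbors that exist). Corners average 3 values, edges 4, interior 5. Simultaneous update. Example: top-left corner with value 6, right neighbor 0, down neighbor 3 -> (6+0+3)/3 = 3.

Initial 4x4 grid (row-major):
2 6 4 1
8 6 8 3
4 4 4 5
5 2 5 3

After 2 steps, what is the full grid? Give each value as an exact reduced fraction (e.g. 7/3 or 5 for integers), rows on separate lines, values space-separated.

Answer: 89/18 1259/240 203/48 35/9
1319/240 249/50 128/25 47/12
215/48 497/100 429/100 263/60
155/36 91/24 511/120 139/36

Derivation:
After step 1:
  16/3 9/2 19/4 8/3
  5 32/5 5 17/4
  21/4 4 26/5 15/4
  11/3 4 7/2 13/3
After step 2:
  89/18 1259/240 203/48 35/9
  1319/240 249/50 128/25 47/12
  215/48 497/100 429/100 263/60
  155/36 91/24 511/120 139/36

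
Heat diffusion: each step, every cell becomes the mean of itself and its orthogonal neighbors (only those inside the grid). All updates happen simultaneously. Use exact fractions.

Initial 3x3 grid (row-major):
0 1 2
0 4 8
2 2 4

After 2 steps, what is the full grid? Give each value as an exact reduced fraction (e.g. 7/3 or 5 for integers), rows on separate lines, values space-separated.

Answer: 43/36 35/16 119/36
37/24 11/4 95/24
35/18 3 73/18

Derivation:
After step 1:
  1/3 7/4 11/3
  3/2 3 9/2
  4/3 3 14/3
After step 2:
  43/36 35/16 119/36
  37/24 11/4 95/24
  35/18 3 73/18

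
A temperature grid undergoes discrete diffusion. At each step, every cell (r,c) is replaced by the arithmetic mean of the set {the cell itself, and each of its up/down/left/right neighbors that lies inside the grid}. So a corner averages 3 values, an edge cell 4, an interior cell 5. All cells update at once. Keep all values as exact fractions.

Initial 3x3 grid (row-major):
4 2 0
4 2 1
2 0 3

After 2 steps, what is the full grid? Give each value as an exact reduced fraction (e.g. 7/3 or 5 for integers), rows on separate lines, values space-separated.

After step 1:
  10/3 2 1
  3 9/5 3/2
  2 7/4 4/3
After step 2:
  25/9 61/30 3/2
  38/15 201/100 169/120
  9/4 413/240 55/36

Answer: 25/9 61/30 3/2
38/15 201/100 169/120
9/4 413/240 55/36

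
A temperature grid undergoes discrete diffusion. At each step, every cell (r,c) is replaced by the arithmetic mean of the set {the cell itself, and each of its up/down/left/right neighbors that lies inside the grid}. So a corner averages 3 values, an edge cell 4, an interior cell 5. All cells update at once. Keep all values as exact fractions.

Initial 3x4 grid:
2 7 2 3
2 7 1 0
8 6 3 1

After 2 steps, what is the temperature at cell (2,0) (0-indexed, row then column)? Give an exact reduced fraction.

Step 1: cell (2,0) = 16/3
Step 2: cell (2,0) = 193/36
Full grid after step 2:
  155/36 961/240 721/240 37/18
  367/80 449/100 289/100 137/80
  193/36 1121/240 761/240 16/9

Answer: 193/36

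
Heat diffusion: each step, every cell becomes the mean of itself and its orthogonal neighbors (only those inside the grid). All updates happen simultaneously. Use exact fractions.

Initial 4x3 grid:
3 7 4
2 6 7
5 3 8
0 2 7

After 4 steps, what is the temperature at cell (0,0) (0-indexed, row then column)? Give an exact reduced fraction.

Step 1: cell (0,0) = 4
Step 2: cell (0,0) = 13/3
Step 3: cell (0,0) = 317/72
Step 4: cell (0,0) = 24449/5400
Full grid after step 4:
  24449/5400 44509/9000 19391/3600
  152321/36000 144433/30000 190571/36000
  418903/108000 8263/1875 545153/108000
  117019/32400 299807/72000 75997/16200

Answer: 24449/5400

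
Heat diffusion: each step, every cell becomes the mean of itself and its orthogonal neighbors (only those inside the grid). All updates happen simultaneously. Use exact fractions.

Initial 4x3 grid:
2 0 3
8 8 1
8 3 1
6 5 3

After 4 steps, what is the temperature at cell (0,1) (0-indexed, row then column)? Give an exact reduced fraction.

Step 1: cell (0,1) = 13/4
Step 2: cell (0,1) = 143/48
Step 3: cell (0,1) = 10333/2880
Step 4: cell (0,1) = 618743/172800
Full grid after step 4:
  109373/25920 618743/172800 82733/25920
  196327/43200 290677/72000 142477/43200
  217627/43200 307997/72000 17753/4800
  130241/25920 779863/172800 10969/2880

Answer: 618743/172800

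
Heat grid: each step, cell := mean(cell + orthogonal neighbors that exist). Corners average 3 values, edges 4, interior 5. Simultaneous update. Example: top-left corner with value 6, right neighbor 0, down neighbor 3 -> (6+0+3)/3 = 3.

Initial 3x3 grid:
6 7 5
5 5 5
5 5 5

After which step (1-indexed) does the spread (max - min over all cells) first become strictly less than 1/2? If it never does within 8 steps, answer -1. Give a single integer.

Step 1: max=6, min=5, spread=1
Step 2: max=1369/240, min=5, spread=169/240
Step 3: max=1007/180, min=6139/1200, spread=1723/3600
  -> spread < 1/2 first at step 3
Step 4: max=19783/3600, min=27887/5400, spread=143/432
Step 5: max=3534103/648000, min=62657/12000, spread=1205/5184
Step 6: max=210487741/38880000, min=102071683/19440000, spread=10151/62208
Step 7: max=1397458903/259200000, min=6154944751/1166400000, spread=85517/746496
Step 8: max=752084072069/139968000000, min=123471222949/23328000000, spread=720431/8957952

Answer: 3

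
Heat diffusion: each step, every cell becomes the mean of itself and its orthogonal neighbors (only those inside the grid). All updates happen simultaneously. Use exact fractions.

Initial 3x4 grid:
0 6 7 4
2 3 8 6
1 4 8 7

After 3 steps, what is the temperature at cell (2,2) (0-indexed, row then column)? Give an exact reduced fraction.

Step 1: cell (2,2) = 27/4
Step 2: cell (2,2) = 483/80
Step 3: cell (2,2) = 927/160
Full grid after step 3:
  7111/2160 6041/1440 7943/1440 6467/1080
  293/96 869/200 6743/1200 18073/2880
  7061/2160 6181/1440 927/160 571/90

Answer: 927/160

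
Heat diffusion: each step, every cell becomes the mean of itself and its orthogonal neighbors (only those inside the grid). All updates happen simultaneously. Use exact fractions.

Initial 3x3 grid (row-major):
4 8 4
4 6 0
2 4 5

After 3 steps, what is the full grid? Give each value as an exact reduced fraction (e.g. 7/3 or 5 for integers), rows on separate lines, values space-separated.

After step 1:
  16/3 11/2 4
  4 22/5 15/4
  10/3 17/4 3
After step 2:
  89/18 577/120 53/12
  64/15 219/50 303/80
  139/36 899/240 11/3
After step 3:
  5047/1080 33389/7200 347/80
  15707/3600 12593/3000 19501/4800
  8549/2160 56353/14400 56/15

Answer: 5047/1080 33389/7200 347/80
15707/3600 12593/3000 19501/4800
8549/2160 56353/14400 56/15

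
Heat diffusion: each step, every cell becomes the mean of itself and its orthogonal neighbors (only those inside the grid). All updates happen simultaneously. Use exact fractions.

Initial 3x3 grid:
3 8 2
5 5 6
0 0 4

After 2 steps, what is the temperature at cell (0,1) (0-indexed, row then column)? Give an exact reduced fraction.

Answer: 599/120

Derivation:
Step 1: cell (0,1) = 9/2
Step 2: cell (0,1) = 599/120
Full grid after step 2:
  157/36 599/120 169/36
  301/80 381/100 1063/240
  43/18 241/80 59/18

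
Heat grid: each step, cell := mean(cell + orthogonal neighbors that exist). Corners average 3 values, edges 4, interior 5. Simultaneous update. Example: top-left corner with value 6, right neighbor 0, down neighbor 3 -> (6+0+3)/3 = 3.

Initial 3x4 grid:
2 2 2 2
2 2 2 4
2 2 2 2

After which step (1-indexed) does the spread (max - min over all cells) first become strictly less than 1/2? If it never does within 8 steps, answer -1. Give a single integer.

Answer: 3

Derivation:
Step 1: max=8/3, min=2, spread=2/3
Step 2: max=307/120, min=2, spread=67/120
Step 3: max=2597/1080, min=2, spread=437/1080
  -> spread < 1/2 first at step 3
Step 4: max=1021531/432000, min=1009/500, spread=29951/86400
Step 5: max=8991821/3888000, min=6908/3375, spread=206761/777600
Step 6: max=3566595571/1555200000, min=5565671/2700000, spread=14430763/62208000
Step 7: max=211731741689/93312000000, min=449652727/216000000, spread=139854109/746496000
Step 8: max=12619911890251/5598720000000, min=40731228977/19440000000, spread=7114543559/44789760000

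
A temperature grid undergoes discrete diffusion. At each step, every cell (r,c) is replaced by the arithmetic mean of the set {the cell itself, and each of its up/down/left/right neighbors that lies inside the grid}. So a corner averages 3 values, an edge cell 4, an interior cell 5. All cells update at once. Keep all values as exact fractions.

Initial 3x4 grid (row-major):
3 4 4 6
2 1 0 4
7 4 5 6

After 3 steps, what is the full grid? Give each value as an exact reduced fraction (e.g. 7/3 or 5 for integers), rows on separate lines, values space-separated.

After step 1:
  3 3 7/2 14/3
  13/4 11/5 14/5 4
  13/3 17/4 15/4 5
After step 2:
  37/12 117/40 419/120 73/18
  767/240 31/10 13/4 247/60
  71/18 109/30 79/20 17/4
After step 3:
  2209/720 63/20 247/72 4199/1080
  9593/2880 773/240 2149/600 2821/720
  7757/2160 2633/720 181/48 739/180

Answer: 2209/720 63/20 247/72 4199/1080
9593/2880 773/240 2149/600 2821/720
7757/2160 2633/720 181/48 739/180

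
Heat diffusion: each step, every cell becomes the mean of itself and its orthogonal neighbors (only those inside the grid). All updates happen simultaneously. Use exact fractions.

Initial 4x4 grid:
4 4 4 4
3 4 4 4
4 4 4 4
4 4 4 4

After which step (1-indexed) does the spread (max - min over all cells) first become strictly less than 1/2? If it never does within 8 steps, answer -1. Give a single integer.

Answer: 1

Derivation:
Step 1: max=4, min=11/3, spread=1/3
  -> spread < 1/2 first at step 1
Step 2: max=4, min=449/120, spread=31/120
Step 3: max=4, min=4109/1080, spread=211/1080
Step 4: max=4, min=415157/108000, spread=16843/108000
Step 5: max=35921/9000, min=3749357/972000, spread=130111/972000
Step 6: max=2152841/540000, min=112997633/29160000, spread=3255781/29160000
Step 7: max=2148893/540000, min=3398846309/874800000, spread=82360351/874800000
Step 8: max=386293559/97200000, min=102224683109/26244000000, spread=2074577821/26244000000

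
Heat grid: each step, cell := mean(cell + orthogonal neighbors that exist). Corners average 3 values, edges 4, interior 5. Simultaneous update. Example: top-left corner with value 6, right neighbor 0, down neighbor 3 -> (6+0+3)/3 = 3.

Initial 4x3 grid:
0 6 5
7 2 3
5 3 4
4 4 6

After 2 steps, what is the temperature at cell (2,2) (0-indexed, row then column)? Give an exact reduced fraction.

Step 1: cell (2,2) = 4
Step 2: cell (2,2) = 473/120
Full grid after step 2:
  133/36 329/80 137/36
  1007/240 361/100 491/120
  971/240 104/25 473/120
  40/9 337/80 155/36

Answer: 473/120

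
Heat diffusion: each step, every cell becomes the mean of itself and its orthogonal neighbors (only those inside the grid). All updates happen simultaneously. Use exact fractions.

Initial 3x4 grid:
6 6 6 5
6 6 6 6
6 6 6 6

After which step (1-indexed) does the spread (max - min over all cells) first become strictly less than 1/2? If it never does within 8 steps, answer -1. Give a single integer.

Answer: 1

Derivation:
Step 1: max=6, min=17/3, spread=1/3
  -> spread < 1/2 first at step 1
Step 2: max=6, min=103/18, spread=5/18
Step 3: max=6, min=1255/216, spread=41/216
Step 4: max=6, min=151303/25920, spread=4217/25920
Step 5: max=43121/7200, min=9122051/1555200, spread=38417/311040
Step 6: max=861403/144000, min=548671789/93312000, spread=1903471/18662400
Step 7: max=25804241/4320000, min=32991330911/5598720000, spread=18038617/223948800
Step 8: max=2319873241/388800000, min=1982271017149/335923200000, spread=883978523/13436928000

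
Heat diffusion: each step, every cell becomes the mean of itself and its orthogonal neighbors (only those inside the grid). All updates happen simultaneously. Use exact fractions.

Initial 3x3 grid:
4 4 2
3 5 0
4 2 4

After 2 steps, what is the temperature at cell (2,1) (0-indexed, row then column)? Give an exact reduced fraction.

Step 1: cell (2,1) = 15/4
Step 2: cell (2,1) = 231/80
Full grid after step 2:
  137/36 733/240 17/6
  101/30 341/100 191/80
  43/12 231/80 17/6

Answer: 231/80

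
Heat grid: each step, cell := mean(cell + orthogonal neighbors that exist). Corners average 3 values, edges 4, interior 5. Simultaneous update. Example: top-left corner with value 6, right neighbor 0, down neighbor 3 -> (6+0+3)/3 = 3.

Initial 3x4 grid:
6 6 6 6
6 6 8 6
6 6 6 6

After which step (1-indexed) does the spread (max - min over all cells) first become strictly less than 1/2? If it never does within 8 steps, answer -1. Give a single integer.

Step 1: max=13/2, min=6, spread=1/2
Step 2: max=323/50, min=6, spread=23/50
  -> spread < 1/2 first at step 2
Step 3: max=15211/2400, min=1213/200, spread=131/480
Step 4: max=136151/21600, min=21991/3600, spread=841/4320
Step 5: max=54382051/8640000, min=4413373/720000, spread=56863/345600
Step 6: max=488094341/77760000, min=39869543/6480000, spread=386393/3110400
Step 7: max=195017723131/31104000000, min=15972358813/2592000000, spread=26795339/248832000
Step 8: max=11681255714129/1866240000000, min=960206149667/155520000000, spread=254051069/2985984000

Answer: 2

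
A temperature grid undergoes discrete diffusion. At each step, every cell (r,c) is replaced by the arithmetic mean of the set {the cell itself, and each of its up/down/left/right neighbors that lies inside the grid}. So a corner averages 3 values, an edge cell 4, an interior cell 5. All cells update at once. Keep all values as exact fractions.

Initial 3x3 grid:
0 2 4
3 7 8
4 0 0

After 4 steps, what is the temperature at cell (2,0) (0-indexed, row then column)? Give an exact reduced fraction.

Answer: 79043/25920

Derivation:
Step 1: cell (2,0) = 7/3
Step 2: cell (2,0) = 103/36
Step 3: cell (2,0) = 1249/432
Step 4: cell (2,0) = 79043/25920
Full grid after step 4:
  82873/25920 596131/172800 3029/810
  29617/9600 244397/72000 627481/172800
  79043/25920 186127/57600 45269/12960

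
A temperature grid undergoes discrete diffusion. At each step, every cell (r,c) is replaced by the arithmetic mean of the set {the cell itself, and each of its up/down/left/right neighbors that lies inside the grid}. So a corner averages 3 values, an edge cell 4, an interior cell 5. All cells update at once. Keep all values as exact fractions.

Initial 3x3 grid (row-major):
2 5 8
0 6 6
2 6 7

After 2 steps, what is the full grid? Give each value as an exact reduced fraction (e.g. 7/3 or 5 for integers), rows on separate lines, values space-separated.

After step 1:
  7/3 21/4 19/3
  5/2 23/5 27/4
  8/3 21/4 19/3
After step 2:
  121/36 1111/240 55/9
  121/40 487/100 1441/240
  125/36 377/80 55/9

Answer: 121/36 1111/240 55/9
121/40 487/100 1441/240
125/36 377/80 55/9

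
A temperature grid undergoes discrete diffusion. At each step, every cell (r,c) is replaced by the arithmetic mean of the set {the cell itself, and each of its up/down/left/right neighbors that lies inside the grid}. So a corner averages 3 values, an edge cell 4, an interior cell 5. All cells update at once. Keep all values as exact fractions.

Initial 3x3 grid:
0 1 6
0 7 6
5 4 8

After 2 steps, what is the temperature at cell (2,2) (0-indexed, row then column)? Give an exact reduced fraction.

Answer: 25/4

Derivation:
Step 1: cell (2,2) = 6
Step 2: cell (2,2) = 25/4
Full grid after step 2:
  41/18 353/120 175/36
  149/60 457/100 1241/240
  4 93/20 25/4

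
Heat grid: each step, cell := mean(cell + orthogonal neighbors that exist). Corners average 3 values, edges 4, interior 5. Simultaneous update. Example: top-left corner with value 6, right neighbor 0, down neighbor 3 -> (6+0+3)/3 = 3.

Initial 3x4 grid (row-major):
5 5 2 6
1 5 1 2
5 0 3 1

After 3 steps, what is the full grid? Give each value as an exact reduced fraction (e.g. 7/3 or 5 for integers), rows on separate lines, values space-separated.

After step 1:
  11/3 17/4 7/2 10/3
  4 12/5 13/5 5/2
  2 13/4 5/4 2
After step 2:
  143/36 829/240 821/240 28/9
  181/60 33/10 49/20 313/120
  37/12 89/40 91/40 23/12
After step 3:
  7519/2160 5093/1440 4477/1440 6581/2160
  2407/720 3467/1200 3373/1200 3631/1440
  111/40 653/240 133/60 34/15

Answer: 7519/2160 5093/1440 4477/1440 6581/2160
2407/720 3467/1200 3373/1200 3631/1440
111/40 653/240 133/60 34/15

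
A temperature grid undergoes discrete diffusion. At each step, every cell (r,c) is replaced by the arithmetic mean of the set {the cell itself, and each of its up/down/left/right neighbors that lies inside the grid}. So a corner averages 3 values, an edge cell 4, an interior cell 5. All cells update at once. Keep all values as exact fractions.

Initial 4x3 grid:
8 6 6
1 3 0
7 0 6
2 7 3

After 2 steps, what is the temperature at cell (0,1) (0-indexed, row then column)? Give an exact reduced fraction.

Answer: 67/16

Derivation:
Step 1: cell (0,1) = 23/4
Step 2: cell (0,1) = 67/16
Full grid after step 2:
  31/6 67/16 9/2
  57/16 417/100 3
  1031/240 287/100 239/60
  65/18 137/30 127/36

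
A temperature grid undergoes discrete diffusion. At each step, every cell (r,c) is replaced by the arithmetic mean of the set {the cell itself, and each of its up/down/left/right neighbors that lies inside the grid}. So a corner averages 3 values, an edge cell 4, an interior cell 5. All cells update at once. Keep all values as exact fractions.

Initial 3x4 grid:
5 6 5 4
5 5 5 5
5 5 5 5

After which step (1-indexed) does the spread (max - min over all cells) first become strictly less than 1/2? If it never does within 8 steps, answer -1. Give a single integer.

Answer: 2

Derivation:
Step 1: max=16/3, min=14/3, spread=2/3
Step 2: max=1247/240, min=173/36, spread=281/720
  -> spread < 1/2 first at step 2
Step 3: max=11177/2160, min=527/108, spread=637/2160
Step 4: max=332507/64800, min=4250341/864000, spread=549257/2592000
Step 5: max=9935609/1944000, min=256154879/51840000, spread=26384083/155520000
Step 6: max=296938583/58320000, min=15412948861/3110400000, spread=1271326697/9331200000
Step 7: max=2221421459/437400000, min=927092712599/186624000000, spread=62141329723/559872000000
Step 8: max=531997398199/104976000000, min=55727393987941/11197440000000, spread=3056985459857/33592320000000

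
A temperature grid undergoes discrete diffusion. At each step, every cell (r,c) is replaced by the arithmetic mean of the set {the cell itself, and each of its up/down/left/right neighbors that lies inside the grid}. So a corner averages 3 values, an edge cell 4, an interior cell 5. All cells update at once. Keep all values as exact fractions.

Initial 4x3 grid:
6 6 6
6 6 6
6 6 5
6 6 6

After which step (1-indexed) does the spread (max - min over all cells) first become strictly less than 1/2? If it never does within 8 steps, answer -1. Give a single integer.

Step 1: max=6, min=17/3, spread=1/3
  -> spread < 1/2 first at step 1
Step 2: max=6, min=689/120, spread=31/120
Step 3: max=6, min=6269/1080, spread=211/1080
Step 4: max=10753/1800, min=631103/108000, spread=14077/108000
Step 5: max=644317/108000, min=5691593/972000, spread=5363/48600
Step 6: max=357131/60000, min=171219191/29160000, spread=93859/1166400
Step 7: max=577863533/97200000, min=10287325519/1749600000, spread=4568723/69984000
Step 8: max=17314381111/2916000000, min=618075564371/104976000000, spread=8387449/167961600

Answer: 1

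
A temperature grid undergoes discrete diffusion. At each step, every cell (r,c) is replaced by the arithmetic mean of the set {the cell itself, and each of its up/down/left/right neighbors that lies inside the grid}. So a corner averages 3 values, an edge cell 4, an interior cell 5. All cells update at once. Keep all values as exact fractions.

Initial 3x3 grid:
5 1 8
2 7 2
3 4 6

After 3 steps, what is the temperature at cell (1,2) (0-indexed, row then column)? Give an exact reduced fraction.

Step 1: cell (1,2) = 23/4
Step 2: cell (1,2) = 997/240
Step 3: cell (1,2) = 67139/14400
Full grid after step 3:
  3971/1080 62389/14400 2293/540
  57989/14400 23543/6000 67139/14400
  893/240 1749/400 3089/720

Answer: 67139/14400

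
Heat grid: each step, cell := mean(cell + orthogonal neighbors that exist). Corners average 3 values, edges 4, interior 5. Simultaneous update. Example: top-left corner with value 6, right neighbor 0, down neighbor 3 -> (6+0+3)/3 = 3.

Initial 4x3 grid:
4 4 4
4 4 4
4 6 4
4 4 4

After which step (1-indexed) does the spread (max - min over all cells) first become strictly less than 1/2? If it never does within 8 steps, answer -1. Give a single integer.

Step 1: max=9/2, min=4, spread=1/2
Step 2: max=223/50, min=4, spread=23/50
  -> spread < 1/2 first at step 2
Step 3: max=10411/2400, min=813/200, spread=131/480
Step 4: max=92951/21600, min=14791/3600, spread=841/4320
Step 5: max=37102051/8640000, min=2973373/720000, spread=56863/345600
Step 6: max=332574341/77760000, min=26909543/6480000, spread=386393/3110400
Step 7: max=132809723131/31104000000, min=10788358813/2592000000, spread=26795339/248832000
Step 8: max=7948775714129/1866240000000, min=649166149667/155520000000, spread=254051069/2985984000

Answer: 2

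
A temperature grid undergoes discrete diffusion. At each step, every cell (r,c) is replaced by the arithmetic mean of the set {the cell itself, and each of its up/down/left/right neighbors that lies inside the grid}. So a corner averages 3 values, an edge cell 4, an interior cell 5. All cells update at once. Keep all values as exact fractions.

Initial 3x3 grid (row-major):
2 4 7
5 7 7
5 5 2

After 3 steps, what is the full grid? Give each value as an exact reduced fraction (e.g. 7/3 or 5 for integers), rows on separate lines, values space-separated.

Answer: 10291/2160 18263/3600 3877/720
69227/14400 30599/6000 76727/14400
1751/360 72227/14400 5603/1080

Derivation:
After step 1:
  11/3 5 6
  19/4 28/5 23/4
  5 19/4 14/3
After step 2:
  161/36 76/15 67/12
  1141/240 517/100 1321/240
  29/6 1201/240 91/18
After step 3:
  10291/2160 18263/3600 3877/720
  69227/14400 30599/6000 76727/14400
  1751/360 72227/14400 5603/1080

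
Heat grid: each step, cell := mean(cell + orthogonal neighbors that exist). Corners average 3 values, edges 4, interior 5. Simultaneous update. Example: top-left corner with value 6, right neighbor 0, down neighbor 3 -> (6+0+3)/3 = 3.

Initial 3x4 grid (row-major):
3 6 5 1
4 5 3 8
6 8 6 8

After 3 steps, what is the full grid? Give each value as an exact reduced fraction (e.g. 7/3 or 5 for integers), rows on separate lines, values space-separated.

Answer: 632/135 1063/225 4217/900 5297/1080
36611/7200 15469/3000 2689/500 401/75
991/180 6911/1200 21193/3600 6517/1080

Derivation:
After step 1:
  13/3 19/4 15/4 14/3
  9/2 26/5 27/5 5
  6 25/4 25/4 22/3
After step 2:
  163/36 541/120 557/120 161/36
  601/120 261/50 128/25 28/5
  67/12 237/40 757/120 223/36
After step 3:
  632/135 1063/225 4217/900 5297/1080
  36611/7200 15469/3000 2689/500 401/75
  991/180 6911/1200 21193/3600 6517/1080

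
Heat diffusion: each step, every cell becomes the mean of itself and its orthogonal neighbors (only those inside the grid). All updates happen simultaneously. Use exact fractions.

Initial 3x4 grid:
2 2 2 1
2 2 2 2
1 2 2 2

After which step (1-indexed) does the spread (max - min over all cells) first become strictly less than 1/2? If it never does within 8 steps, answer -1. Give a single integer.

Answer: 1

Derivation:
Step 1: max=2, min=5/3, spread=1/3
  -> spread < 1/2 first at step 1
Step 2: max=31/16, min=31/18, spread=31/144
Step 3: max=137/72, min=391/216, spread=5/54
Step 4: max=3019/1600, min=47623/25920, spread=803/16200
Step 5: max=973529/518400, min=2884187/1555200, spread=91/3888
Step 6: max=24284119/12960000, min=173740933/93312000, spread=5523619/466560000
Step 7: max=1164358583/622080000, min=10446427247/5598720000, spread=205/34992
Step 8: max=209464565791/111974400000, min=627409497373/335923200000, spread=4921/1679616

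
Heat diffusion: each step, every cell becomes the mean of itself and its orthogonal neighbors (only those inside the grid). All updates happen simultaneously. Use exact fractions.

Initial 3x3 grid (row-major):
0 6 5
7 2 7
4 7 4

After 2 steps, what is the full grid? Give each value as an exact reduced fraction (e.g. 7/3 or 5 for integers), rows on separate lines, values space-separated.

Answer: 65/18 1163/240 55/12
1163/240 421/100 223/40
9/2 441/80 59/12

Derivation:
After step 1:
  13/3 13/4 6
  13/4 29/5 9/2
  6 17/4 6
After step 2:
  65/18 1163/240 55/12
  1163/240 421/100 223/40
  9/2 441/80 59/12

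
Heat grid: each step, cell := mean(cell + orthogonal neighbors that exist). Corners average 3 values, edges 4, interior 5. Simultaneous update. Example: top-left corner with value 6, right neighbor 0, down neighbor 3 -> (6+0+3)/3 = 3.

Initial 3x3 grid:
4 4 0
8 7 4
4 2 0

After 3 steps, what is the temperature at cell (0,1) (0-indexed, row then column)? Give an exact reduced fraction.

Step 1: cell (0,1) = 15/4
Step 2: cell (0,1) = 67/16
Step 3: cell (0,1) = 1303/320
Full grid after step 3:
  1031/216 1303/320 745/216
  1503/320 2437/600 9307/2880
  485/108 10837/2880 19/6

Answer: 1303/320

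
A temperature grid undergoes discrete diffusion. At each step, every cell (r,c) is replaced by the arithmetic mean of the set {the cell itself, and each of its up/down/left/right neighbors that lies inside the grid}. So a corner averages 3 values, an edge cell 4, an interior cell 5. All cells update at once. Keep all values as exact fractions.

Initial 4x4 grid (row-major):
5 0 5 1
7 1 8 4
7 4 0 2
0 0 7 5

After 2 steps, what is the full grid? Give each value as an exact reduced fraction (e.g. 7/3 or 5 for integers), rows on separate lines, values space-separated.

Answer: 47/12 57/16 791/240 127/36
35/8 71/20 381/100 403/120
427/120 357/100 319/100 461/120
115/36 629/240 877/240 125/36

Derivation:
After step 1:
  4 11/4 7/2 10/3
  5 4 18/5 15/4
  9/2 12/5 21/5 11/4
  7/3 11/4 3 14/3
After step 2:
  47/12 57/16 791/240 127/36
  35/8 71/20 381/100 403/120
  427/120 357/100 319/100 461/120
  115/36 629/240 877/240 125/36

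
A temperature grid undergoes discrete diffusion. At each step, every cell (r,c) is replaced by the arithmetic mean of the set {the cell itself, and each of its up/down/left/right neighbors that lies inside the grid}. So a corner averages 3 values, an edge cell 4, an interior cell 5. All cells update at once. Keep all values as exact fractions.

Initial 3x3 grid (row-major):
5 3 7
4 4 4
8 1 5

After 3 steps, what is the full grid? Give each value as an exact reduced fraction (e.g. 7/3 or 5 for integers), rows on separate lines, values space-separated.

Answer: 781/180 65399/14400 9367/2160
65149/14400 12469/3000 2651/600
9167/2160 31237/7200 4381/1080

Derivation:
After step 1:
  4 19/4 14/3
  21/4 16/5 5
  13/3 9/2 10/3
After step 2:
  14/3 997/240 173/36
  1007/240 227/50 81/20
  169/36 461/120 77/18
After step 3:
  781/180 65399/14400 9367/2160
  65149/14400 12469/3000 2651/600
  9167/2160 31237/7200 4381/1080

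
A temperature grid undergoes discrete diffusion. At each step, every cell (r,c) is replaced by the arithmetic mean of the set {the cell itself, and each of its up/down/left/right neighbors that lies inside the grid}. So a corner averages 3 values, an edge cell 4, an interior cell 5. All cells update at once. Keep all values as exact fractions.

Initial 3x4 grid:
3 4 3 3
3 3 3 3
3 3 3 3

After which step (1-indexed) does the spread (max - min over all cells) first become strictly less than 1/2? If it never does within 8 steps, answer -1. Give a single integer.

Answer: 1

Derivation:
Step 1: max=10/3, min=3, spread=1/3
  -> spread < 1/2 first at step 1
Step 2: max=391/120, min=3, spread=31/120
Step 3: max=3451/1080, min=3, spread=211/1080
Step 4: max=340897/108000, min=5447/1800, spread=14077/108000
Step 5: max=3056407/972000, min=327683/108000, spread=5363/48600
Step 6: max=91220809/29160000, min=182869/60000, spread=93859/1166400
Step 7: max=5459074481/1749600000, min=296936467/97200000, spread=4568723/69984000
Step 8: max=326708435629/104976000000, min=8929618889/2916000000, spread=8387449/167961600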